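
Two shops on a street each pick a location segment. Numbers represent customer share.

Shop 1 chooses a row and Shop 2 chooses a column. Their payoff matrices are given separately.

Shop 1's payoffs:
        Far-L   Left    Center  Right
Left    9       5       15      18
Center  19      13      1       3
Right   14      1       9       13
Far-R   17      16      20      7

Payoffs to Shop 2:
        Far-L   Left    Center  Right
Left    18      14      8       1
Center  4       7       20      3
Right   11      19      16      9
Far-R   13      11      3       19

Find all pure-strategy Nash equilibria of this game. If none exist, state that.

(Left, Far-L): Shop 1 can switch to Center (9 → 19). Not NE.
(Left, Left): Shop 1 can switch to Center (5 → 13). Not NE.
(Left, Center): Shop 1 can switch to Far-R (15 → 20). Not NE.
(Left, Right): Shop 2 can switch to Far-L (1 → 18). Not NE.
(Center, Far-L): Shop 2 can switch to Left (4 → 7). Not NE.
(Center, Left): Shop 1 can switch to Far-R (13 → 16). Not NE.
(Center, Center): Shop 1 can switch to Left (1 → 15). Not NE.
(Center, Right): Shop 1 can switch to Left (3 → 18). Not NE.
(Right, Far-L): Shop 1 can switch to Center (14 → 19). Not NE.
(Right, Left): Shop 1 can switch to Left (1 → 5). Not NE.
(The remaining 6 profiles each have a profitable deviation by the same check.)

This game has no pure Nash equilibrium.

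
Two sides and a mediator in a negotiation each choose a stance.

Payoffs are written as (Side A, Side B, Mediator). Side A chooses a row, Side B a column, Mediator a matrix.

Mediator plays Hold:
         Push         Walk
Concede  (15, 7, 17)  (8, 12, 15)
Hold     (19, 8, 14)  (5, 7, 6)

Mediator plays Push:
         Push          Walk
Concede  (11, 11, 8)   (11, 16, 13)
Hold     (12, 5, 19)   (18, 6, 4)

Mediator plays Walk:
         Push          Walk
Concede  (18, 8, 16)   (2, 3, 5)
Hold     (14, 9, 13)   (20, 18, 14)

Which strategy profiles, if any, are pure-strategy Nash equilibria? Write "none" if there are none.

Pure-strategy Nash equilibria: (Concede, Walk, Hold); (Hold, Walk, Walk)

(Concede, Push, Hold): Side A can switch to Hold (15 → 19). Not NE.
(Concede, Push, Push): Side A can switch to Hold (11 → 12). Not NE.
(Concede, Push, Walk): Mediator can switch to Hold (16 → 17). Not NE.
(Concede, Walk, Hold): Side A gets 8, best alternative 5; Side B gets 12, best alternative 7; Mediator gets 15, best alternative 13. No profitable deviation — NE.
(Concede, Walk, Push): Side A can switch to Hold (11 → 18). Not NE.
(Concede, Walk, Walk): Side A can switch to Hold (2 → 20). Not NE.
(Hold, Push, Hold): Mediator can switch to Push (14 → 19). Not NE.
(Hold, Walk, Walk): Side A gets 20, best alternative 2; Side B gets 18, best alternative 9; Mediator gets 14, best alternative 6. No profitable deviation — NE.
(The remaining 4 profiles each have a profitable deviation by the same check.)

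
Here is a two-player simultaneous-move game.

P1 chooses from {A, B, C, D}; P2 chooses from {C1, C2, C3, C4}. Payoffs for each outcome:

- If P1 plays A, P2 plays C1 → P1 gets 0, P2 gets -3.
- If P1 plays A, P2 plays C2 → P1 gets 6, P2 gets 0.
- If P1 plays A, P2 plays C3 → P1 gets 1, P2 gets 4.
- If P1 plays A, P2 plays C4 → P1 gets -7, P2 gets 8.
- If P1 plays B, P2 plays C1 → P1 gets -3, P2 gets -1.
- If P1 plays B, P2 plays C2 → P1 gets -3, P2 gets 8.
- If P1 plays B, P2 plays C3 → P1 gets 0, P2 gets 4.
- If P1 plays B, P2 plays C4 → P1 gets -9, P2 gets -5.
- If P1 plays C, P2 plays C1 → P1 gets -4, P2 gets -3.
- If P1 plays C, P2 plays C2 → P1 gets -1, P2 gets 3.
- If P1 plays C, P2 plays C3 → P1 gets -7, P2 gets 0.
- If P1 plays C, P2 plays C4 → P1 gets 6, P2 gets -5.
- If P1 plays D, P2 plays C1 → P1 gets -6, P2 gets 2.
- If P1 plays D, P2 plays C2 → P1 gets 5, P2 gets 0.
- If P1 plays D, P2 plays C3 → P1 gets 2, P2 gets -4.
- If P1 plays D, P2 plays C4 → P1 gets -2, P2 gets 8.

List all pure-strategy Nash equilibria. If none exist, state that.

For each strategy profile, look for a profitable unilateral deviation.
(A, C1): P2 can switch to C2 (-3 → 0). Not NE.
(A, C2): P2 can switch to C3 (0 → 4). Not NE.
(A, C3): P1 can switch to D (1 → 2). Not NE.
(A, C4): P1 can switch to C (-7 → 6). Not NE.
(B, C1): P1 can switch to A (-3 → 0). Not NE.
(B, C2): P1 can switch to A (-3 → 6). Not NE.
(B, C3): P1 can switch to A (0 → 1). Not NE.
(B, C4): P1 can switch to A (-9 → -7). Not NE.
(The remaining 8 profiles each have a profitable deviation by the same check.)

No pure-strategy Nash equilibrium.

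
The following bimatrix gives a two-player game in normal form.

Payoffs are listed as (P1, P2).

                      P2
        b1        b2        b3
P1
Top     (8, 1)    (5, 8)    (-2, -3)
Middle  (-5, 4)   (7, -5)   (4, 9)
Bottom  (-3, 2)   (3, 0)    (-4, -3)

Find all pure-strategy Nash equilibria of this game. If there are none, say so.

(Top, b1): P2 can switch to b2 (1 → 8). Not NE.
(Top, b2): P1 can switch to Middle (5 → 7). Not NE.
(Top, b3): P1 can switch to Middle (-2 → 4). Not NE.
(Middle, b1): P1 can switch to Top (-5 → 8). Not NE.
(Middle, b2): P2 can switch to b1 (-5 → 4). Not NE.
(Middle, b3): P1 gets 4, best alternative -2; P2 gets 9, best alternative 4. No profitable deviation — NE.
(Bottom, b1): P1 can switch to Top (-3 → 8). Not NE.
(Bottom, b2): P1 can switch to Top (3 → 5). Not NE.
(Bottom, b3): P1 can switch to Top (-4 → -2). Not NE.

The unique pure-strategy Nash equilibrium is (Middle, b3).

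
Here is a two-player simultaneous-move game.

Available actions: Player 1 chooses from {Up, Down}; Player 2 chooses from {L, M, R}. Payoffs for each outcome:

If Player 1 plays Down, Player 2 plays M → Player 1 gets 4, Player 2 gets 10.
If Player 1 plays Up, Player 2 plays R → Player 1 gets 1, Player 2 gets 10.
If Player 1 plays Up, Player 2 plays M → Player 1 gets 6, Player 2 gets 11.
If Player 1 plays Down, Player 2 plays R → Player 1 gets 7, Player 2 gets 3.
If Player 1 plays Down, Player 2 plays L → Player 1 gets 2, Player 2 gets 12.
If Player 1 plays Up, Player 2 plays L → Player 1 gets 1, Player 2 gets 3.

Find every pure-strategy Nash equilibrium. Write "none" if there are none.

For each strategy profile, look for a profitable unilateral deviation.
(Up, L): Player 1 can switch to Down (1 → 2). Not NE.
(Up, M): Player 1 gets 6, best alternative 4; Player 2 gets 11, best alternative 10. No profitable deviation — NE.
(Up, R): Player 1 can switch to Down (1 → 7). Not NE.
(Down, L): Player 1 gets 2, best alternative 1; Player 2 gets 12, best alternative 10. No profitable deviation — NE.
(Down, M): Player 1 can switch to Up (4 → 6). Not NE.
(Down, R): Player 2 can switch to L (3 → 12). Not NE.

The pure Nash equilibria are (Up, M), (Down, L).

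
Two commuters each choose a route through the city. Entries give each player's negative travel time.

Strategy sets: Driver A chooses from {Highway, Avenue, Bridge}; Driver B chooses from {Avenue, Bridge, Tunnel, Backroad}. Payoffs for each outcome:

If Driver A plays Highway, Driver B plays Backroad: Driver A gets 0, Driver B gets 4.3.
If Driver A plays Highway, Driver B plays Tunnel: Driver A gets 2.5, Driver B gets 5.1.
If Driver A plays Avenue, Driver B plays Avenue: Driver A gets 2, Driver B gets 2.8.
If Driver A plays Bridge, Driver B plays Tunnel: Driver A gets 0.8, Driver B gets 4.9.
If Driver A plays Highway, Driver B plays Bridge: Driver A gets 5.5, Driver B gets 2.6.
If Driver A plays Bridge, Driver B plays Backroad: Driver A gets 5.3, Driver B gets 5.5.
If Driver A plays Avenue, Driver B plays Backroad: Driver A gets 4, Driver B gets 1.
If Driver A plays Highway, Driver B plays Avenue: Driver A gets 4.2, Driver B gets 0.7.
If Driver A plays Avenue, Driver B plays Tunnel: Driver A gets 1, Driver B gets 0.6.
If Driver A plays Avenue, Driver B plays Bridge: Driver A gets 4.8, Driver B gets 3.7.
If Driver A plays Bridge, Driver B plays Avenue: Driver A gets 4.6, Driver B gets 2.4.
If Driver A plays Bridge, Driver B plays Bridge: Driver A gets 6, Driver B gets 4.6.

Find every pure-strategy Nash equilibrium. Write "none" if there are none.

(Highway, Tunnel); (Bridge, Backroad)

Mark each player's best response to every combination of opponents' strategies; a profile where every player is best-responding is a pure Nash equilibrium.
Driver A against Avenue: payoffs 4.2, 2, 4.6 → best response Bridge.
Driver A against Bridge: payoffs 5.5, 4.8, 6 → best response Bridge.
Driver A against Tunnel: payoffs 2.5, 1, 0.8 → best response Highway.
Driver A against Backroad: payoffs 0, 4, 5.3 → best response Bridge.
Driver B against Highway: payoffs 0.7, 2.6, 5.1, 4.3 → best response Tunnel.
Driver B against Avenue: payoffs 2.8, 3.7, 0.6, 1 → best response Bridge.
Driver B against Bridge: payoffs 2.4, 4.6, 4.9, 5.5 → best response Backroad.
Mutual best responses: (Highway, Tunnel); (Bridge, Backroad).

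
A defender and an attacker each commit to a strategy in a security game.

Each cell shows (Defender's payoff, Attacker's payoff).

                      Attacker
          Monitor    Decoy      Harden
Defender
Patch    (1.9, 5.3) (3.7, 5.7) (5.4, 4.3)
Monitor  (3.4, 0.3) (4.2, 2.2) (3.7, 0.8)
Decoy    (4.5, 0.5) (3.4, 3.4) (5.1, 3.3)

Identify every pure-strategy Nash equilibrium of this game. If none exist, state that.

For each strategy profile, look for a profitable unilateral deviation.
(Patch, Monitor): Defender can switch to Monitor (1.9 → 3.4). Not NE.
(Patch, Decoy): Defender can switch to Monitor (3.7 → 4.2). Not NE.
(Patch, Harden): Attacker can switch to Monitor (4.3 → 5.3). Not NE.
(Monitor, Monitor): Defender can switch to Decoy (3.4 → 4.5). Not NE.
(Monitor, Decoy): Defender gets 4.2, best alternative 3.7; Attacker gets 2.2, best alternative 0.8. No profitable deviation — NE.
(Monitor, Harden): Defender can switch to Patch (3.7 → 5.4). Not NE.
(Decoy, Monitor): Attacker can switch to Decoy (0.5 → 3.4). Not NE.
(Decoy, Decoy): Defender can switch to Patch (3.4 → 3.7). Not NE.
(Decoy, Harden): Defender can switch to Patch (5.1 → 5.4). Not NE.

(Monitor, Decoy)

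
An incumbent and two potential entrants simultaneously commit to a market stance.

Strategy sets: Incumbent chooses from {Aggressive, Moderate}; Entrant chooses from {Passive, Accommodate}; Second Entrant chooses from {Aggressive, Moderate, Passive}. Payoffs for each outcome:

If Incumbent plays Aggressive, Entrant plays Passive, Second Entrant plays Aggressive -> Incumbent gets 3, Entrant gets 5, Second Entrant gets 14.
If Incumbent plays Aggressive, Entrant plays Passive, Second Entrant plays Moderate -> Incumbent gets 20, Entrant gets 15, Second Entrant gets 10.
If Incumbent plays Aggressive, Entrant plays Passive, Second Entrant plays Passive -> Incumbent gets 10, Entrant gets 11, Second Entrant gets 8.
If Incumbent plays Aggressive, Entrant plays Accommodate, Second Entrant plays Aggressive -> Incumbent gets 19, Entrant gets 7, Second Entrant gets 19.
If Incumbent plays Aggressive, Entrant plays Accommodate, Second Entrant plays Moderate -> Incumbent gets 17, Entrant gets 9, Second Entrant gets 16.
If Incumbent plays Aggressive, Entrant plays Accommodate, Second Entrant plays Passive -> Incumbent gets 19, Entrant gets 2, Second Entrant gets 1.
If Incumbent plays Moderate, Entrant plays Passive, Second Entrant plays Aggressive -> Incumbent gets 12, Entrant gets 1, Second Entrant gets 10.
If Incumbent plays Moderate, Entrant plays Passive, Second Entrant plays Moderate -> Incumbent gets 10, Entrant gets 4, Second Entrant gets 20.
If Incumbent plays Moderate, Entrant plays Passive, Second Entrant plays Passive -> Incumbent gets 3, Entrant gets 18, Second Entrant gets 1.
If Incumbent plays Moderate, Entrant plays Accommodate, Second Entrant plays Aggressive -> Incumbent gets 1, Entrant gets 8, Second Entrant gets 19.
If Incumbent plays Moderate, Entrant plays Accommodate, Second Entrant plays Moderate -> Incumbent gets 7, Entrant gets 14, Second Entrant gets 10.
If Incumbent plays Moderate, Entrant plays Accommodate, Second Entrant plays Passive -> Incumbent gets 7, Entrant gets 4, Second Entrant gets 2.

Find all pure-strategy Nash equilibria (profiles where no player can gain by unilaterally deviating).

Check each profile: it is a Nash equilibrium iff no player can strictly gain by switching unilaterally.
(Aggressive, Passive, Aggressive): Incumbent can switch to Moderate (3 → 12). Not NE.
(Aggressive, Passive, Moderate): Second Entrant can switch to Aggressive (10 → 14). Not NE.
(Aggressive, Passive, Passive): Second Entrant can switch to Aggressive (8 → 14). Not NE.
(Aggressive, Accommodate, Aggressive): Incumbent gets 19, best alternative 1; Entrant gets 7, best alternative 5; Second Entrant gets 19, best alternative 16. No profitable deviation — NE.
(Aggressive, Accommodate, Moderate): Entrant can switch to Passive (9 → 15). Not NE.
(Aggressive, Accommodate, Passive): Entrant can switch to Passive (2 → 11). Not NE.
(Moderate, Passive, Aggressive): Entrant can switch to Accommodate (1 → 8). Not NE.
(Moderate, Passive, Moderate): Incumbent can switch to Aggressive (10 → 20). Not NE.
(Moderate, Passive, Passive): Incumbent can switch to Aggressive (3 → 10). Not NE.
(Moderate, Accommodate, Aggressive): Incumbent can switch to Aggressive (1 → 19). Not NE.
(Moderate, Accommodate, Moderate): Incumbent can switch to Aggressive (7 → 17). Not NE.
(Moderate, Accommodate, Passive): Incumbent can switch to Aggressive (7 → 19). Not NE.

(Aggressive, Accommodate, Aggressive)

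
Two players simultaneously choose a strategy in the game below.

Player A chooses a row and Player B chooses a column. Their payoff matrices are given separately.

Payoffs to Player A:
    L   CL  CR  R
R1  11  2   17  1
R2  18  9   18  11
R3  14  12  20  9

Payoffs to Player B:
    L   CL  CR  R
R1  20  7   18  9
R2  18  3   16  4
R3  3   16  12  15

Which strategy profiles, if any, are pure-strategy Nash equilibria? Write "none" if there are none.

(R1, L): Player A can switch to R2 (11 → 18). Not NE.
(R1, CL): Player A can switch to R2 (2 → 9). Not NE.
(R1, CR): Player A can switch to R2 (17 → 18). Not NE.
(R1, R): Player A can switch to R2 (1 → 11). Not NE.
(R2, L): Player A gets 18, best alternative 14; Player B gets 18, best alternative 16. No profitable deviation — NE.
(R2, CL): Player A can switch to R3 (9 → 12). Not NE.
(R2, CR): Player A can switch to R3 (18 → 20). Not NE.
(R2, R): Player B can switch to L (4 → 18). Not NE.
(R3, L): Player A can switch to R2 (14 → 18). Not NE.
(R3, CL): Player A gets 12, best alternative 9; Player B gets 16, best alternative 15. No profitable deviation — NE.
(R3, CR): Player B can switch to CL (12 → 16). Not NE.
(R3, R): Player A can switch to R2 (9 → 11). Not NE.

Pure-strategy Nash equilibria: (R2, L), (R3, CL)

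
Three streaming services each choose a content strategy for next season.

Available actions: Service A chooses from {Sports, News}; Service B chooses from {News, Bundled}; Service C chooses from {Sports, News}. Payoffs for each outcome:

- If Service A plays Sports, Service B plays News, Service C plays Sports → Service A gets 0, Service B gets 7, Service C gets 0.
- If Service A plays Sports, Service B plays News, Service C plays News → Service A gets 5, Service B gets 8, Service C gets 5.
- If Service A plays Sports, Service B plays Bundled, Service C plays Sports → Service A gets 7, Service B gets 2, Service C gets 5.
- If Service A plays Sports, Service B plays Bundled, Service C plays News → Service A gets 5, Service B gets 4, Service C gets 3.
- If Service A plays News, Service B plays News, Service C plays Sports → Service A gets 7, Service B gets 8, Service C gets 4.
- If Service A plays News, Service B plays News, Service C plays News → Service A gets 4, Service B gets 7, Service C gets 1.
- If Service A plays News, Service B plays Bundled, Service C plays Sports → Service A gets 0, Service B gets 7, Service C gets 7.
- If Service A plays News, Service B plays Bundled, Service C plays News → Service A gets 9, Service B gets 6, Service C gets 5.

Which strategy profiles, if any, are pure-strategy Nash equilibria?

(Sports, News, Sports): Service A can switch to News (0 → 7). Not NE.
(Sports, News, News): Service A gets 5, best alternative 4; Service B gets 8, best alternative 4; Service C gets 5, best alternative 0. No profitable deviation — NE.
(Sports, Bundled, Sports): Service B can switch to News (2 → 7). Not NE.
(Sports, Bundled, News): Service A can switch to News (5 → 9). Not NE.
(News, News, Sports): Service A gets 7, best alternative 0; Service B gets 8, best alternative 7; Service C gets 4, best alternative 1. No profitable deviation — NE.
(News, News, News): Service A can switch to Sports (4 → 5). Not NE.
(News, Bundled, Sports): Service A can switch to Sports (0 → 7). Not NE.
(News, Bundled, News): Service B can switch to News (6 → 7). Not NE.

(Sports, News, News); (News, News, Sports)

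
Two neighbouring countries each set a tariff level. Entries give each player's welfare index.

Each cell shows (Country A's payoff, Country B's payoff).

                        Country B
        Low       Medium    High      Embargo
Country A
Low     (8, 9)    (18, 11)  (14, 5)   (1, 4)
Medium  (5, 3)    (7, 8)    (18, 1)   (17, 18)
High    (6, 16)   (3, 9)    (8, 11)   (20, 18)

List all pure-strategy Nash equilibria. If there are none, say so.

(Low, Medium), (High, Embargo)

(Low, Low): Country B can switch to Medium (9 → 11). Not NE.
(Low, Medium): Country A gets 18, best alternative 7; Country B gets 11, best alternative 9. No profitable deviation — NE.
(Low, High): Country A can switch to Medium (14 → 18). Not NE.
(Low, Embargo): Country A can switch to Medium (1 → 17). Not NE.
(Medium, Low): Country A can switch to Low (5 → 8). Not NE.
(Medium, Medium): Country A can switch to Low (7 → 18). Not NE.
(Medium, High): Country B can switch to Low (1 → 3). Not NE.
(High, Embargo): Country A gets 20, best alternative 17; Country B gets 18, best alternative 16. No profitable deviation — NE.
(The remaining 4 profiles each have a profitable deviation by the same check.)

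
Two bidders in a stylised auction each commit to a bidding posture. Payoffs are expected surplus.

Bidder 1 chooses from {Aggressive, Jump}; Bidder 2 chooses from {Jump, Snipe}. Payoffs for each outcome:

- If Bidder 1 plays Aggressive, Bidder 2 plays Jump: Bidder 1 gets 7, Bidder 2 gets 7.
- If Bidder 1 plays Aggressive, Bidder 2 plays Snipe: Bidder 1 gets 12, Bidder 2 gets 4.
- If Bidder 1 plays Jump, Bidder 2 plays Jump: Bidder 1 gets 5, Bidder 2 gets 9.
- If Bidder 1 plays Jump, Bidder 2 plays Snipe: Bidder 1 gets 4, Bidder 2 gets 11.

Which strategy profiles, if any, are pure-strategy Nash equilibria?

Pure NE: (Aggressive, Jump)

Mark each player's best response to every combination of opponents' strategies; a profile where every player is best-responding is a pure Nash equilibrium.
Bidder 1 against Jump: payoffs 7, 5 → best response Aggressive.
Bidder 1 against Snipe: payoffs 12, 4 → best response Aggressive.
Bidder 2 against Aggressive: payoffs 7, 4 → best response Jump.
Bidder 2 against Jump: payoffs 9, 11 → best response Snipe.
Mutual best responses: (Aggressive, Jump).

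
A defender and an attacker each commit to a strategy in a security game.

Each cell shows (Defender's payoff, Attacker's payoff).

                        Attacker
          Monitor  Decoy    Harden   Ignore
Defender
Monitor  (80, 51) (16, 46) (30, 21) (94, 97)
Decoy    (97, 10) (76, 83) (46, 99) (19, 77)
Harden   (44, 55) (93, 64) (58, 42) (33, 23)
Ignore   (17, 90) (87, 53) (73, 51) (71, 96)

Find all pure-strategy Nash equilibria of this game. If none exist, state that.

Defender against Monitor: payoffs 80, 97, 44, 17 → best response Decoy.
Defender against Decoy: payoffs 16, 76, 93, 87 → best response Harden.
Defender against Harden: payoffs 30, 46, 58, 73 → best response Ignore.
Defender against Ignore: payoffs 94, 19, 33, 71 → best response Monitor.
Attacker against Monitor: payoffs 51, 46, 21, 97 → best response Ignore.
Attacker against Decoy: payoffs 10, 83, 99, 77 → best response Harden.
Attacker against Harden: payoffs 55, 64, 42, 23 → best response Decoy.
Attacker against Ignore: payoffs 90, 53, 51, 96 → best response Ignore.
Mutual best responses: (Monitor, Ignore); (Harden, Decoy).

The pure Nash equilibria are (Monitor, Ignore) and (Harden, Decoy).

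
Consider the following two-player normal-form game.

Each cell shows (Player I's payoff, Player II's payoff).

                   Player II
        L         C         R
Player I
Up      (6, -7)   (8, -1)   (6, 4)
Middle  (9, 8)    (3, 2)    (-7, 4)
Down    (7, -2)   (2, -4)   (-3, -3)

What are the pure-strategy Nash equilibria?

The pure Nash equilibria are (Up, R), (Middle, L).

For each strategy profile, look for a profitable unilateral deviation.
(Up, L): Player I can switch to Middle (6 → 9). Not NE.
(Up, C): Player II can switch to R (-1 → 4). Not NE.
(Up, R): Player I gets 6, best alternative -3; Player II gets 4, best alternative -1. No profitable deviation — NE.
(Middle, L): Player I gets 9, best alternative 7; Player II gets 8, best alternative 4. No profitable deviation — NE.
(Middle, C): Player I can switch to Up (3 → 8). Not NE.
(Middle, R): Player I can switch to Up (-7 → 6). Not NE.
(Down, L): Player I can switch to Middle (7 → 9). Not NE.
(Down, C): Player I can switch to Up (2 → 8). Not NE.
(Down, R): Player I can switch to Up (-3 → 6). Not NE.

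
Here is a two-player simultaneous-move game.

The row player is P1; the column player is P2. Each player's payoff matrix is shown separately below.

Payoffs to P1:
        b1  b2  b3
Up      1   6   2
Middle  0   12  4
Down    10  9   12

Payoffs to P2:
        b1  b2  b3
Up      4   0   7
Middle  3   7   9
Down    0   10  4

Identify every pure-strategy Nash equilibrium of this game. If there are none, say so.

There is no pure-strategy Nash equilibrium.

(Up, b1): P1 can switch to Down (1 → 10). Not NE.
(Up, b2): P1 can switch to Middle (6 → 12). Not NE.
(Up, b3): P1 can switch to Middle (2 → 4). Not NE.
(Middle, b1): P1 can switch to Up (0 → 1). Not NE.
(Middle, b2): P2 can switch to b3 (7 → 9). Not NE.
(Middle, b3): P1 can switch to Down (4 → 12). Not NE.
(The remaining 3 profiles each have a profitable deviation by the same check.)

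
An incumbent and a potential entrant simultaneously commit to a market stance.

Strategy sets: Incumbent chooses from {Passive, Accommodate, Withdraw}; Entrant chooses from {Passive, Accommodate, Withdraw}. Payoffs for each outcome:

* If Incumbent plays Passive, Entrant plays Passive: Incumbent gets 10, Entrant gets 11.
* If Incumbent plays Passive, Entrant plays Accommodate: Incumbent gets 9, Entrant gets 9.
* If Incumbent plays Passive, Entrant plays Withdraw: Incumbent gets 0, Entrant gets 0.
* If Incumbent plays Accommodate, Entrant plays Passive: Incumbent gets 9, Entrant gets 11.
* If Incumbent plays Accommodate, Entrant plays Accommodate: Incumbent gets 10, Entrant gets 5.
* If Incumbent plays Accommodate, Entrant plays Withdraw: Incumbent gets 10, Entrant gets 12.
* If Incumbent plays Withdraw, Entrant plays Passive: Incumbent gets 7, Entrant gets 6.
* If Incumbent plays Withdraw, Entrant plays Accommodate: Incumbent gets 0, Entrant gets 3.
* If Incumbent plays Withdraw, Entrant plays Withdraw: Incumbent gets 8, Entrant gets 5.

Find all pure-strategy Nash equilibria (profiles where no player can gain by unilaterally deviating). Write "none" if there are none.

For each player, find the best response to each opponent profile; mutual best responses are the pure NE.
Incumbent against Passive: payoffs 10, 9, 7 → best response Passive.
Incumbent against Accommodate: payoffs 9, 10, 0 → best response Accommodate.
Incumbent against Withdraw: payoffs 0, 10, 8 → best response Accommodate.
Entrant against Passive: payoffs 11, 9, 0 → best response Passive.
Entrant against Accommodate: payoffs 11, 5, 12 → best response Withdraw.
Entrant against Withdraw: payoffs 6, 3, 5 → best response Passive.
Mutual best responses: (Passive, Passive); (Accommodate, Withdraw).

The pure Nash equilibria are (Passive, Passive); (Accommodate, Withdraw).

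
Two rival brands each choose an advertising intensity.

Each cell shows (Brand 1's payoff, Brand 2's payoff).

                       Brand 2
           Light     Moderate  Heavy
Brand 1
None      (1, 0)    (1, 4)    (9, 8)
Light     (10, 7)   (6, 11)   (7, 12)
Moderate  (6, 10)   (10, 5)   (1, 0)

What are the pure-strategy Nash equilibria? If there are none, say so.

Brand 1 against Light: payoffs 1, 10, 6 → best response Light.
Brand 1 against Moderate: payoffs 1, 6, 10 → best response Moderate.
Brand 1 against Heavy: payoffs 9, 7, 1 → best response None.
Brand 2 against None: payoffs 0, 4, 8 → best response Heavy.
Brand 2 against Light: payoffs 7, 11, 12 → best response Heavy.
Brand 2 against Moderate: payoffs 10, 5, 0 → best response Light.
Mutual best responses: (None, Heavy).

The unique pure-strategy Nash equilibrium is (None, Heavy).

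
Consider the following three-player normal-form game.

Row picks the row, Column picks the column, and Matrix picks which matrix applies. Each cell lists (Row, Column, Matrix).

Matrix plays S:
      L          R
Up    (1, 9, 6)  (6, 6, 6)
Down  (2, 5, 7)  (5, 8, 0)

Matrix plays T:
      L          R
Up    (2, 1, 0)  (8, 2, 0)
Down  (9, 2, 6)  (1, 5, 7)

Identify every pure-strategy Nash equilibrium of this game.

For each player, find the best response to each opponent profile; mutual best responses are the pure NE.
Row against (L, S): payoffs 1, 2 → best response Down.
Row against (L, T): payoffs 2, 9 → best response Down.
Row against (R, S): payoffs 6, 5 → best response Up.
Row against (R, T): payoffs 8, 1 → best response Up.
Column against (Up, S): payoffs 9, 6 → best response L.
Column against (Up, T): payoffs 1, 2 → best response R.
Column against (Down, S): payoffs 5, 8 → best response R.
Column against (Down, T): payoffs 2, 5 → best response R.
Matrix against (Up, L): payoffs 6, 0 → best response S.
Matrix against (Up, R): payoffs 6, 0 → best response S.
Matrix against (Down, L): payoffs 7, 6 → best response S.
Matrix against (Down, R): payoffs 0, 7 → best response T.
No profile is a mutual best response for all players.

There is no pure-strategy Nash equilibrium.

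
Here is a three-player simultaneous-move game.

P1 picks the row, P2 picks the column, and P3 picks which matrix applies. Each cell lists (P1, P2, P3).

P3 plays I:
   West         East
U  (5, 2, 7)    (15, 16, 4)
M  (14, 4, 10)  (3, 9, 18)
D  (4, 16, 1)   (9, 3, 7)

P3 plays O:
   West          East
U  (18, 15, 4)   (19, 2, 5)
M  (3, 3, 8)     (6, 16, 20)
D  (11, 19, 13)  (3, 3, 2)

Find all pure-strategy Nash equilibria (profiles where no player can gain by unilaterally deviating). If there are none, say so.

No pure-strategy Nash equilibrium.

For each player, find the best response to each opponent profile; mutual best responses are the pure NE.
P1 against (West, I): payoffs 5, 14, 4 → best response M.
P1 against (West, O): payoffs 18, 3, 11 → best response U.
P1 against (East, I): payoffs 15, 3, 9 → best response U.
P1 against (East, O): payoffs 19, 6, 3 → best response U.
P2 against (U, I): payoffs 2, 16 → best response East.
P2 against (U, O): payoffs 15, 2 → best response West.
P2 against (M, I): payoffs 4, 9 → best response East.
P2 against (M, O): payoffs 3, 16 → best response East.
P2 against (D, I): payoffs 16, 3 → best response West.
P2 against (D, O): payoffs 19, 3 → best response West.
P3 against (U, West): payoffs 7, 4 → best response I.
P3 against (U, East): payoffs 4, 5 → best response O.
P3 against (M, West): payoffs 10, 8 → best response I.
P3 against (M, East): payoffs 18, 20 → best response O.
P3 against (D, West): payoffs 1, 13 → best response O.
P3 against (D, East): payoffs 7, 2 → best response I.
No profile is a mutual best response for all players.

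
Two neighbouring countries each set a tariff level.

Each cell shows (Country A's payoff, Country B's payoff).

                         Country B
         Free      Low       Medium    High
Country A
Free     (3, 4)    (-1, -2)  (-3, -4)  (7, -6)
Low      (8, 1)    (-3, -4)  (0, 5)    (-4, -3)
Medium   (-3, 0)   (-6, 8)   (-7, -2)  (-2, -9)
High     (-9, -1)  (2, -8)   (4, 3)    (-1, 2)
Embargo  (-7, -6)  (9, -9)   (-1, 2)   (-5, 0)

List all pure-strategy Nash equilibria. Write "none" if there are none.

The unique pure-strategy Nash equilibrium is (High, Medium).

(Free, Free): Country A can switch to Low (3 → 8). Not NE.
(Free, Low): Country A can switch to High (-1 → 2). Not NE.
(Free, Medium): Country A can switch to Low (-3 → 0). Not NE.
(Free, High): Country B can switch to Free (-6 → 4). Not NE.
(Low, Free): Country B can switch to Medium (1 → 5). Not NE.
(Low, Low): Country A can switch to Free (-3 → -1). Not NE.
(Low, Medium): Country A can switch to High (0 → 4). Not NE.
(Low, High): Country A can switch to Free (-4 → 7). Not NE.
(High, Medium): Country A gets 4, best alternative 0; Country B gets 3, best alternative 2. No profitable deviation — NE.
(The remaining 11 profiles each have a profitable deviation by the same check.)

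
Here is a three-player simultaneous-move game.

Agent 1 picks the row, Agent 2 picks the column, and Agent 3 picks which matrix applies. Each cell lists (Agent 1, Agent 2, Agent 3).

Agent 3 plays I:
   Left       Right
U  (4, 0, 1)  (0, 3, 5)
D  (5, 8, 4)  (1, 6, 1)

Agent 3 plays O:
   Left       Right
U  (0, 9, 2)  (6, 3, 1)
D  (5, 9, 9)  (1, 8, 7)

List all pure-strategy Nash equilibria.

(D, Left, O)

Mark each player's best response to every combination of opponents' strategies; a profile where every player is best-responding is a pure Nash equilibrium.
Agent 1 against (Left, I): payoffs 4, 5 → best response D.
Agent 1 against (Left, O): payoffs 0, 5 → best response D.
Agent 1 against (Right, I): payoffs 0, 1 → best response D.
Agent 1 against (Right, O): payoffs 6, 1 → best response U.
Agent 2 against (U, I): payoffs 0, 3 → best response Right.
Agent 2 against (U, O): payoffs 9, 3 → best response Left.
Agent 2 against (D, I): payoffs 8, 6 → best response Left.
Agent 2 against (D, O): payoffs 9, 8 → best response Left.
Agent 3 against (U, Left): payoffs 1, 2 → best response O.
Agent 3 against (U, Right): payoffs 5, 1 → best response I.
Agent 3 against (D, Left): payoffs 4, 9 → best response O.
Agent 3 against (D, Right): payoffs 1, 7 → best response O.
Mutual best responses: (D, Left, O).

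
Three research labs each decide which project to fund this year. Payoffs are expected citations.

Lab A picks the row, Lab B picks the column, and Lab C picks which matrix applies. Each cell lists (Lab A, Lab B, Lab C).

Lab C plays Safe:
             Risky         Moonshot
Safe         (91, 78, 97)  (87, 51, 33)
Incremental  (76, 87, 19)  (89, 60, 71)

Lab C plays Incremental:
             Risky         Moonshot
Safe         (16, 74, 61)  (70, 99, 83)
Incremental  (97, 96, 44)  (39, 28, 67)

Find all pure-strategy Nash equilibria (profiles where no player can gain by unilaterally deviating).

Pure-strategy Nash equilibria: (Safe, Risky, Safe) and (Safe, Moonshot, Incremental) and (Incremental, Risky, Incremental)

For each player, find the best response to each opponent profile; mutual best responses are the pure NE.
Lab A against (Risky, Safe): payoffs 91, 76 → best response Safe.
Lab A against (Risky, Incremental): payoffs 16, 97 → best response Incremental.
Lab A against (Moonshot, Safe): payoffs 87, 89 → best response Incremental.
Lab A against (Moonshot, Incremental): payoffs 70, 39 → best response Safe.
Lab B against (Safe, Safe): payoffs 78, 51 → best response Risky.
Lab B against (Safe, Incremental): payoffs 74, 99 → best response Moonshot.
Lab B against (Incremental, Safe): payoffs 87, 60 → best response Risky.
Lab B against (Incremental, Incremental): payoffs 96, 28 → best response Risky.
Lab C against (Safe, Risky): payoffs 97, 61 → best response Safe.
Lab C against (Safe, Moonshot): payoffs 33, 83 → best response Incremental.
Lab C against (Incremental, Risky): payoffs 19, 44 → best response Incremental.
Lab C against (Incremental, Moonshot): payoffs 71, 67 → best response Safe.
Mutual best responses: (Safe, Risky, Safe); (Safe, Moonshot, Incremental); (Incremental, Risky, Incremental).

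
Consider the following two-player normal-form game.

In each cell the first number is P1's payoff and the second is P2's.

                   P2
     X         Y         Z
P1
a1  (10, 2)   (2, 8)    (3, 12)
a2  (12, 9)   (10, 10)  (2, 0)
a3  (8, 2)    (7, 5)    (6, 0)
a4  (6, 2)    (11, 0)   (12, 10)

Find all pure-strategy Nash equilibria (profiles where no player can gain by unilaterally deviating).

(a4, Z)

For each strategy profile, look for a profitable unilateral deviation.
(a1, X): P1 can switch to a2 (10 → 12). Not NE.
(a1, Y): P1 can switch to a2 (2 → 10). Not NE.
(a1, Z): P1 can switch to a3 (3 → 6). Not NE.
(a2, X): P2 can switch to Y (9 → 10). Not NE.
(a2, Y): P1 can switch to a4 (10 → 11). Not NE.
(a2, Z): P1 can switch to a1 (2 → 3). Not NE.
(a3, X): P1 can switch to a1 (8 → 10). Not NE.
(a3, Y): P1 can switch to a2 (7 → 10). Not NE.
(a3, Z): P1 can switch to a4 (6 → 12). Not NE.
(a4, X): P1 can switch to a1 (6 → 10). Not NE.
(a4, Y): P2 can switch to X (0 → 2). Not NE.
(a4, Z): P1 gets 12, best alternative 6; P2 gets 10, best alternative 2. No profitable deviation — NE.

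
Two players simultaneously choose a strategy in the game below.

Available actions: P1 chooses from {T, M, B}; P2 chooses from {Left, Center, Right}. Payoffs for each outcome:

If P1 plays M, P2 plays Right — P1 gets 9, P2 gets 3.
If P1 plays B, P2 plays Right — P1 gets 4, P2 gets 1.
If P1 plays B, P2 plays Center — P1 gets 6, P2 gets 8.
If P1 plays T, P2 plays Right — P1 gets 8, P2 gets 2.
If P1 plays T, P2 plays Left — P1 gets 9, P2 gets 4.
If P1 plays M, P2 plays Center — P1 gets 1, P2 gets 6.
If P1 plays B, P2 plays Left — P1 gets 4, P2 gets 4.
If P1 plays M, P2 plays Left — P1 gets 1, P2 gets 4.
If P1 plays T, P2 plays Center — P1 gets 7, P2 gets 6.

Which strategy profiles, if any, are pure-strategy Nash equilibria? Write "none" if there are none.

For each player, find the best response to each opponent profile; mutual best responses are the pure NE.
P1 against Left: payoffs 9, 1, 4 → best response T.
P1 against Center: payoffs 7, 1, 6 → best response T.
P1 against Right: payoffs 8, 9, 4 → best response M.
P2 against T: payoffs 4, 6, 2 → best response Center.
P2 against M: payoffs 4, 6, 3 → best response Center.
P2 against B: payoffs 4, 8, 1 → best response Center.
Mutual best responses: (T, Center).

The unique pure-strategy Nash equilibrium is (T, Center).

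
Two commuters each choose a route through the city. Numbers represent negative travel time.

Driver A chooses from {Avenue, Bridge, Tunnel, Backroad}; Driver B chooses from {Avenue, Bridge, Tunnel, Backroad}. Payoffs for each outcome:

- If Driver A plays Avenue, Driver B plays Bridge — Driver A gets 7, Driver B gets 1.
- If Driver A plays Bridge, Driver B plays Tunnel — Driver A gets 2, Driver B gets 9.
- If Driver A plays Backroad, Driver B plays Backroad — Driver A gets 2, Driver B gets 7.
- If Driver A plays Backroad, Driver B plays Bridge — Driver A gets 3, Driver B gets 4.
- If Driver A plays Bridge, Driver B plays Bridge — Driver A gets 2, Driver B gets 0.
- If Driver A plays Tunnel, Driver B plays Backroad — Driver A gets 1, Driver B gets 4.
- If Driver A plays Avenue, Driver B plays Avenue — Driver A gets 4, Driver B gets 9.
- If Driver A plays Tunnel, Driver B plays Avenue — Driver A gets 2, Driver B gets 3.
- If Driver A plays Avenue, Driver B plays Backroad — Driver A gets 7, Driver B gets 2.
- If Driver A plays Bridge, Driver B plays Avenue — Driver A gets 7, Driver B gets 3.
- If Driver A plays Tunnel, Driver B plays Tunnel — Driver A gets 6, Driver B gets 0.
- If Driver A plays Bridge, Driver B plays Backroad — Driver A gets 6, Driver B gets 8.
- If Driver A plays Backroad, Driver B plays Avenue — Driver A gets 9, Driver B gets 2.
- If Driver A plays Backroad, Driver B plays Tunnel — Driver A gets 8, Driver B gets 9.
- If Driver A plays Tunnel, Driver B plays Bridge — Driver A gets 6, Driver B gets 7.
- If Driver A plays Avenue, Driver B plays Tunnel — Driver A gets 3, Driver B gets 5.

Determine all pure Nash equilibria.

(Avenue, Avenue): Driver A can switch to Bridge (4 → 7). Not NE.
(Avenue, Bridge): Driver B can switch to Avenue (1 → 9). Not NE.
(Avenue, Tunnel): Driver A can switch to Tunnel (3 → 6). Not NE.
(Avenue, Backroad): Driver B can switch to Avenue (2 → 9). Not NE.
(Bridge, Avenue): Driver A can switch to Backroad (7 → 9). Not NE.
(Bridge, Bridge): Driver A can switch to Avenue (2 → 7). Not NE.
(Bridge, Tunnel): Driver A can switch to Avenue (2 → 3). Not NE.
(Bridge, Backroad): Driver A can switch to Avenue (6 → 7). Not NE.
(Tunnel, Avenue): Driver A can switch to Avenue (2 → 4). Not NE.
(Tunnel, Bridge): Driver A can switch to Avenue (6 → 7). Not NE.
(Backroad, Tunnel): Driver A gets 8, best alternative 6; Driver B gets 9, best alternative 7. No profitable deviation — NE.
(The remaining 5 profiles each have a profitable deviation by the same check.)

Pure NE: (Backroad, Tunnel)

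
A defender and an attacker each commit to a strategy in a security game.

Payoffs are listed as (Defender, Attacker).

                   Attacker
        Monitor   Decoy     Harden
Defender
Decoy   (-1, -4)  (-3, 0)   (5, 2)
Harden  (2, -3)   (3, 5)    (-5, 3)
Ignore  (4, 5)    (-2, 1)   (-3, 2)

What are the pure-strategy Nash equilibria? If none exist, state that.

(Decoy, Monitor): Defender can switch to Harden (-1 → 2). Not NE.
(Decoy, Decoy): Defender can switch to Harden (-3 → 3). Not NE.
(Decoy, Harden): Defender gets 5, best alternative -3; Attacker gets 2, best alternative 0. No profitable deviation — NE.
(Harden, Monitor): Defender can switch to Ignore (2 → 4). Not NE.
(Harden, Decoy): Defender gets 3, best alternative -2; Attacker gets 5, best alternative 3. No profitable deviation — NE.
(Harden, Harden): Defender can switch to Decoy (-5 → 5). Not NE.
(Ignore, Monitor): Defender gets 4, best alternative 2; Attacker gets 5, best alternative 2. No profitable deviation — NE.
(Ignore, Decoy): Defender can switch to Harden (-2 → 3). Not NE.
(Ignore, Harden): Defender can switch to Decoy (-3 → 5). Not NE.

(Decoy, Harden); (Harden, Decoy); (Ignore, Monitor)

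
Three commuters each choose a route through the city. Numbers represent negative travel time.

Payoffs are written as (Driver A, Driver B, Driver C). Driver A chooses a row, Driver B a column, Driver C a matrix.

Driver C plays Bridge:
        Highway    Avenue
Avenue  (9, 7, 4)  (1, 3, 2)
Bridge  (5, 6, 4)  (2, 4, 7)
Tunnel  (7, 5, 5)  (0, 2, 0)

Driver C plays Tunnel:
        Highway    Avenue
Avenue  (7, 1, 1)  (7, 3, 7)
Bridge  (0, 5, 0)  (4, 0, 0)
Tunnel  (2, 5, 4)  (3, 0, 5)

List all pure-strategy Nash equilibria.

Pure-strategy Nash equilibria: (Avenue, Highway, Bridge); (Avenue, Avenue, Tunnel)

For each strategy profile, look for a profitable unilateral deviation.
(Avenue, Highway, Bridge): Driver A gets 9, best alternative 7; Driver B gets 7, best alternative 3; Driver C gets 4, best alternative 1. No profitable deviation — NE.
(Avenue, Highway, Tunnel): Driver B can switch to Avenue (1 → 3). Not NE.
(Avenue, Avenue, Bridge): Driver A can switch to Bridge (1 → 2). Not NE.
(Avenue, Avenue, Tunnel): Driver A gets 7, best alternative 4; Driver B gets 3, best alternative 1; Driver C gets 7, best alternative 2. No profitable deviation — NE.
(Bridge, Highway, Bridge): Driver A can switch to Avenue (5 → 9). Not NE.
(Bridge, Highway, Tunnel): Driver A can switch to Avenue (0 → 7). Not NE.
(Bridge, Avenue, Bridge): Driver B can switch to Highway (4 → 6). Not NE.
(Bridge, Avenue, Tunnel): Driver A can switch to Avenue (4 → 7). Not NE.
(Tunnel, Highway, Bridge): Driver A can switch to Avenue (7 → 9). Not NE.
(Tunnel, Highway, Tunnel): Driver A can switch to Avenue (2 → 7). Not NE.
(Tunnel, Avenue, Bridge): Driver A can switch to Avenue (0 → 1). Not NE.
(Tunnel, Avenue, Tunnel): Driver A can switch to Avenue (3 → 7). Not NE.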